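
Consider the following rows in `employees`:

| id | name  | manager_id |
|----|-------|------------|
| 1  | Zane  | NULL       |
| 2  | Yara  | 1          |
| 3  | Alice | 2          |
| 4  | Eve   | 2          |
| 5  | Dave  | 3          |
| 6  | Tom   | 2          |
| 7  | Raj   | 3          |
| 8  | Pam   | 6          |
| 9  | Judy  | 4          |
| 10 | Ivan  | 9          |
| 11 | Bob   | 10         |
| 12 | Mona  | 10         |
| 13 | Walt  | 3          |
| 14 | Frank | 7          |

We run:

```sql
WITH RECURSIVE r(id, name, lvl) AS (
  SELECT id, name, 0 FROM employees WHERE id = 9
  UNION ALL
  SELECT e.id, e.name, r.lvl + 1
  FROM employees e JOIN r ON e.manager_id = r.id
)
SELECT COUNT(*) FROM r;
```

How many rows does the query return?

4

Base: id=9 (Judy) at lvl 0.
Iteration 1: rows with manager_id in {9} -> Ivan (id 10, lvl 1).
Iteration 2: rows with manager_id in {10} -> Bob (id 11, lvl 2), Mona (id 12, lvl 2).
Iteration 3: no rows with manager_id in {11,12}; recursion stops.
Total rows emitted: 4.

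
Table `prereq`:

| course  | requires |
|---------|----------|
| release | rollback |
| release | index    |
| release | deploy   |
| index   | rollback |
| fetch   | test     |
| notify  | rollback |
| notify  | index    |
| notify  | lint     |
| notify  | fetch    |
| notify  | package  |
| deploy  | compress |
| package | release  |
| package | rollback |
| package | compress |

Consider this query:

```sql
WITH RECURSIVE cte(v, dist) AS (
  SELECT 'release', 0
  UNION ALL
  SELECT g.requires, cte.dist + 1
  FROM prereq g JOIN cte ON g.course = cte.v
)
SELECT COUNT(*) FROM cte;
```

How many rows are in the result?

6

Base: (release, dist=0).
Iteration 1: edges from {release} -> (deploy, dist=1), (index, dist=1), (rollback, dist=1).
Iteration 2: edges from {deploy,index,rollback} -> (compress, dist=2), (rollback, dist=2).
Iteration 3: no outgoing edges from {compress,rollback}; recursion stops.
Total rows emitted: 6.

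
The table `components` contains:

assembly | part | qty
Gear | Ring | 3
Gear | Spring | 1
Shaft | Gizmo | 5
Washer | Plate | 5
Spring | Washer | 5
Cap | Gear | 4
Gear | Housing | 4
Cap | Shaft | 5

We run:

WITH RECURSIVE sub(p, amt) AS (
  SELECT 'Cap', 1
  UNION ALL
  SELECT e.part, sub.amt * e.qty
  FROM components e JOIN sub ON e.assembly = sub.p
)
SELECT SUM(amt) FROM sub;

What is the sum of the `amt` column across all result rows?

Base: (Cap, amt=1).
Iteration 1: components of {Cap} -> Gear = 1*4 = 4, Shaft = 1*5 = 5.
Iteration 2: components of {Gear,Shaft} -> Gizmo = 5*5 = 25, Housing = 4*4 = 16, Ring = 4*3 = 12, Spring = 4*1 = 4.
Iteration 3: components of {Gizmo,Housing,Ring,Spring} -> Washer = 4*5 = 20.
Iteration 4: components of {Washer} -> Plate = 20*5 = 100.
Iteration 5: no further components; recursion stops.
SUM(amt) = 1 + 4 + 5 + 4 + 16 + 12 + 25 + 20 + 100 = 187.

187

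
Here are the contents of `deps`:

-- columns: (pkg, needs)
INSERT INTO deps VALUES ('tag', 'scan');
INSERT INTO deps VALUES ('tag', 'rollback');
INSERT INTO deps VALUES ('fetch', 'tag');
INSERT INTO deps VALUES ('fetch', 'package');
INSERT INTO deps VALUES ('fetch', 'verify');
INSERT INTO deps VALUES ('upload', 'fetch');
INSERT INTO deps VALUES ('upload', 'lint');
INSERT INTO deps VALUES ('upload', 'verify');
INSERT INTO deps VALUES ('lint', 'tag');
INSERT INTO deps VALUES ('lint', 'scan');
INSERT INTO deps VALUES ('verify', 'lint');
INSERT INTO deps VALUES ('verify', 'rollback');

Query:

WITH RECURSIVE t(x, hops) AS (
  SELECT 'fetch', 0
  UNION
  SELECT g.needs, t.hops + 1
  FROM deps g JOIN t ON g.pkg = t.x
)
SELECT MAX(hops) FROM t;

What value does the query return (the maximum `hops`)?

Base: (fetch, hops=0).
Iteration 1: edges from {fetch} -> (package, hops=1), (tag, hops=1), (verify, hops=1).
Iteration 2: edges from {package,tag,verify} -> (lint, hops=2), (rollback, hops=2), (scan, hops=2). [UNION drops 1 duplicate row(s)]
Iteration 3: edges from {lint,rollback,scan} -> (scan, hops=3), (tag, hops=3).
Iteration 4: edges from {scan,tag} -> (rollback, hops=4), (scan, hops=4).
Iteration 5: no outgoing edges from {rollback,scan}; recursion stops.
hops values: 0, 1, 1, 1, 2, 2, 2, 3, 3, 4, 4; the maximum is 4.

4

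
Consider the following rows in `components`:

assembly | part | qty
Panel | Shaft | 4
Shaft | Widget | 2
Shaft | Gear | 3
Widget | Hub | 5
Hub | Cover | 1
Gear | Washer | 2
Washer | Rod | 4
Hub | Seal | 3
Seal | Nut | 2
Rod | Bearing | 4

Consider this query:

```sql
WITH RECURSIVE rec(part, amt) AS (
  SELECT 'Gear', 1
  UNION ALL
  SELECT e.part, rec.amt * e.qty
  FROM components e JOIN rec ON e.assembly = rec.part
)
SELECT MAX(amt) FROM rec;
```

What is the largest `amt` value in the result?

Base: (Gear, amt=1).
Iteration 1: components of {Gear} -> Washer = 1*2 = 2.
Iteration 2: components of {Washer} -> Rod = 2*4 = 8.
Iteration 3: components of {Rod} -> Bearing = 8*4 = 32.
Iteration 4: no further components; recursion stops.
amt values: 1, 2, 8, 32; the maximum is 32.

32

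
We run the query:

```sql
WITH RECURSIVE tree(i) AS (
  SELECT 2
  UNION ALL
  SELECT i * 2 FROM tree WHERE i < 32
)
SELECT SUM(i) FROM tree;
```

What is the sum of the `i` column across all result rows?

Base: i=2.
Iteration 1: 2 < 32 holds -> i = 2 * 2 = 4.
Iteration 2: 4 < 32 holds -> i = 4 * 2 = 8.
Iteration 3: 8 < 32 holds -> i = 8 * 2 = 16.
Iteration 4: 16 < 32 holds -> i = 16 * 2 = 32.
Iteration 5: 32 < 32 fails; recursion stops.
SUM(i) = 2 + 4 + 8 + 16 + 32 = 62.

62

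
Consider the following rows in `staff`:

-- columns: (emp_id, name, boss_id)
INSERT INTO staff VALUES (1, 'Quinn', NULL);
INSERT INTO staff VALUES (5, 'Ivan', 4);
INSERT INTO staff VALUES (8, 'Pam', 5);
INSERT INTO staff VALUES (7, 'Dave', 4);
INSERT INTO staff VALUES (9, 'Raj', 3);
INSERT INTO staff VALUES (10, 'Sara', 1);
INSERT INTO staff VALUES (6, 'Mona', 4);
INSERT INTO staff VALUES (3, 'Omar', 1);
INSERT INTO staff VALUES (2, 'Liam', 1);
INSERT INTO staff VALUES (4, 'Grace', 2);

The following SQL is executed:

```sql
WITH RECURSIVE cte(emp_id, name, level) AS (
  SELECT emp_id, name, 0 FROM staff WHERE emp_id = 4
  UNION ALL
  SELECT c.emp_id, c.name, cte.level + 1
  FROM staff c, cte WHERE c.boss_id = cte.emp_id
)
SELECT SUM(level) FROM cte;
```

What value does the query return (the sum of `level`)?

5

Base: emp_id=4 (Grace) at level 0.
Iteration 1: rows with boss_id in {4} -> Ivan (id 5, level 1), Mona (id 6, level 1), Dave (id 7, level 1).
Iteration 2: rows with boss_id in {5,6,7} -> Pam (id 8, level 2).
Iteration 3: no rows with boss_id in {8}; recursion stops.
SUM(level) = 0 + 1 + 1 + 1 + 2 = 5.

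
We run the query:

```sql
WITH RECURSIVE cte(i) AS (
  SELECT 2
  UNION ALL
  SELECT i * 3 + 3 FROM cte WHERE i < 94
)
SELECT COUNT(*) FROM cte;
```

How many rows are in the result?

Base: i=2.
Iteration 1: 2 < 94 holds -> i = 2 * 3 + 3 = 9.
Iteration 2: 9 < 94 holds -> i = 9 * 3 + 3 = 30.
Iteration 3: 30 < 94 holds -> i = 30 * 3 + 3 = 93.
Iteration 4: 93 < 94 holds -> i = 93 * 3 + 3 = 282.
Iteration 5: 282 < 94 fails; recursion stops.
Total rows emitted: 5.

5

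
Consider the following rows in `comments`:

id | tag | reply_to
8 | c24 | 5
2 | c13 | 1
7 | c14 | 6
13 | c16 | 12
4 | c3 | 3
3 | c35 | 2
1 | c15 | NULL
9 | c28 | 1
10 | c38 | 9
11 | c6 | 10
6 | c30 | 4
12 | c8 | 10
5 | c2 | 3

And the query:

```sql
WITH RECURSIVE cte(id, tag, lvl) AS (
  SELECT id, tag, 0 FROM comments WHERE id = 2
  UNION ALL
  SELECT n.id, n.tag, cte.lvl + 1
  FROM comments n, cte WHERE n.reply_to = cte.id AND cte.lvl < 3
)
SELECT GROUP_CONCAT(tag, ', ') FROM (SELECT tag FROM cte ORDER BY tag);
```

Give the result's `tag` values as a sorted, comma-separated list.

Base: id=2 (c13) at lvl 0.
Iteration 1: rows with reply_to in {2} -> c35 (id 3, lvl 1).
Iteration 2: rows with reply_to in {3} -> c3 (id 4, lvl 2), c2 (id 5, lvl 2).
Iteration 3: rows with reply_to in {4,5} -> c30 (id 6, lvl 3), c24 (id 8, lvl 3).
Iteration 4: lvl < 3 fails for all current rows; recursion stops.

c13, c2, c24, c3, c30, c35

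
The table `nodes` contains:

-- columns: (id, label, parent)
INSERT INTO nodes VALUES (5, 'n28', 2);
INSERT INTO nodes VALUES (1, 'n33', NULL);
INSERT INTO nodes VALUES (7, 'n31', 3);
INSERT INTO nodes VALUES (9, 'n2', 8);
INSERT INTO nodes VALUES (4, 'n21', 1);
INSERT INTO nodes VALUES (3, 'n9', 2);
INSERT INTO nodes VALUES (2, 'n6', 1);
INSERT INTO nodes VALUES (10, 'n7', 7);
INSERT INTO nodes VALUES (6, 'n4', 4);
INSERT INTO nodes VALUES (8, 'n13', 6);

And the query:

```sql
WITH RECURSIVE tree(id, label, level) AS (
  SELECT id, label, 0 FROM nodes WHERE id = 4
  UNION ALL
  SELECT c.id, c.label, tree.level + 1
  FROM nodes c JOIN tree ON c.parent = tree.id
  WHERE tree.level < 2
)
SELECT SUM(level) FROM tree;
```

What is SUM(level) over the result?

3

Base: id=4 (n21) at level 0.
Iteration 1: rows with parent in {4} -> n4 (id 6, level 1).
Iteration 2: rows with parent in {6} -> n13 (id 8, level 2).
Iteration 3: level < 2 fails for all current rows; recursion stops.
SUM(level) = 0 + 1 + 2 = 3.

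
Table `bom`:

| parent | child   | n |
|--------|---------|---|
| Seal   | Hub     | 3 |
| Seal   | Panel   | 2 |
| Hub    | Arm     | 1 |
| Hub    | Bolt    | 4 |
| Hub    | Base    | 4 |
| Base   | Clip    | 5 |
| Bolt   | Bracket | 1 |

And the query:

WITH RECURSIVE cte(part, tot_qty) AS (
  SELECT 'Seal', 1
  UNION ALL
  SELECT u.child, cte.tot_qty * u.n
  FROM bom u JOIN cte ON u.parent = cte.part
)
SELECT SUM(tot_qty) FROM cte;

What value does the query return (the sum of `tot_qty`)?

105

Base: (Seal, tot_qty=1).
Iteration 1: components of {Seal} -> Hub = 1*3 = 3, Panel = 1*2 = 2.
Iteration 2: components of {Hub,Panel} -> Arm = 3*1 = 3, Base = 3*4 = 12, Bolt = 3*4 = 12.
Iteration 3: components of {Arm,Base,Bolt} -> Bracket = 12*1 = 12, Clip = 12*5 = 60.
Iteration 4: no further components; recursion stops.
SUM(tot_qty) = 1 + 3 + 2 + 3 + 12 + 12 + 12 + 60 = 105.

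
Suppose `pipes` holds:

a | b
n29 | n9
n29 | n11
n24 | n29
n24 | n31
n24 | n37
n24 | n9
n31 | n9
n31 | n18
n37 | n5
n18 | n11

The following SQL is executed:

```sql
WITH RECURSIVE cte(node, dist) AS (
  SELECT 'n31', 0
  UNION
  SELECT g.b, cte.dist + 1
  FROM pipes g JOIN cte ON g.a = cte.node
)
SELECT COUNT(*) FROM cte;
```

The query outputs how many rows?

Base: (n31, dist=0).
Iteration 1: edges from {n31} -> (n18, dist=1), (n9, dist=1).
Iteration 2: edges from {n18,n9} -> (n11, dist=2).
Iteration 3: no outgoing edges from {n11}; recursion stops.
Total rows emitted: 4.

4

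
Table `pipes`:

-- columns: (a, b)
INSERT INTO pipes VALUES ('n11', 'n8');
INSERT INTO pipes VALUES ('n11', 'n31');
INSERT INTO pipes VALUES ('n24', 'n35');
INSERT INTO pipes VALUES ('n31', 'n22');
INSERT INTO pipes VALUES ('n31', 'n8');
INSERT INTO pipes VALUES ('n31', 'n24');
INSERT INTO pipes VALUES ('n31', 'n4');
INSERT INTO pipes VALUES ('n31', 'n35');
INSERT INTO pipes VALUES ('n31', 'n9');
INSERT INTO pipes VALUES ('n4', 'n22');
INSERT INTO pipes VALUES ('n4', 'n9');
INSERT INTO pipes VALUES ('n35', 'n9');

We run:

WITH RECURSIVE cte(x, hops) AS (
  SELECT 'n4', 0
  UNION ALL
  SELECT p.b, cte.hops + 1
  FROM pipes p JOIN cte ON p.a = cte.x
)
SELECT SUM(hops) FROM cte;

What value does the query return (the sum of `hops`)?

2

Base: (n4, hops=0).
Iteration 1: edges from {n4} -> (n22, hops=1), (n9, hops=1).
Iteration 2: no outgoing edges from {n22,n9}; recursion stops.
SUM(hops) = 0 + 1 + 1 = 2.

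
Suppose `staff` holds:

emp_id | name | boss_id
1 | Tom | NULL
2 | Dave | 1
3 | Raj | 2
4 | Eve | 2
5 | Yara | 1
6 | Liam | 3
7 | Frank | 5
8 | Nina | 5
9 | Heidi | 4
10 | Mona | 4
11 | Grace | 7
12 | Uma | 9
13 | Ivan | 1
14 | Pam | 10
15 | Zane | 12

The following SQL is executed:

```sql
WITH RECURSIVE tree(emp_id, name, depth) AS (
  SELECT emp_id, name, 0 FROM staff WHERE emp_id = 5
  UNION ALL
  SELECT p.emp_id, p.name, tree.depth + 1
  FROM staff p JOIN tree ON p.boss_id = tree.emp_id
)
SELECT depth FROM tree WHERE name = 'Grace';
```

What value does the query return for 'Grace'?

2

Base: emp_id=5 (Yara) at depth 0.
Iteration 1: rows with boss_id in {5} -> Frank (id 7, depth 1), Nina (id 8, depth 1).
Iteration 2: rows with boss_id in {7,8} -> Grace (id 11, depth 2).
Iteration 3: no rows with boss_id in {11}; recursion stops.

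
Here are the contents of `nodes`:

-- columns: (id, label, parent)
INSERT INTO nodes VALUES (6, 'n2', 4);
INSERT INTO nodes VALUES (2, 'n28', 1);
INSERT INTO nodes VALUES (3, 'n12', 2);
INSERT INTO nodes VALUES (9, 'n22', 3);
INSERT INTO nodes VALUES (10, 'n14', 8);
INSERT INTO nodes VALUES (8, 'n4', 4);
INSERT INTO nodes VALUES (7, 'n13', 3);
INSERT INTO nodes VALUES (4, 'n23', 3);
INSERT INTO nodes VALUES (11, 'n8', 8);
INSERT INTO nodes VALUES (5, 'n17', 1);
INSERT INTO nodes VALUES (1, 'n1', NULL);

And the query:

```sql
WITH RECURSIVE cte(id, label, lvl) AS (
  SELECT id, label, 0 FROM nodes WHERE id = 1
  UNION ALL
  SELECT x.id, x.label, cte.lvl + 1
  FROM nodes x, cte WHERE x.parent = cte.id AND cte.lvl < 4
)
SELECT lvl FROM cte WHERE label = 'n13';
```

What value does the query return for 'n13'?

Base: id=1 (n1) at lvl 0.
Iteration 1: rows with parent in {1} -> n28 (id 2, lvl 1), n17 (id 5, lvl 1).
Iteration 2: rows with parent in {2,5} -> n12 (id 3, lvl 2).
Iteration 3: rows with parent in {3} -> n23 (id 4, lvl 3), n13 (id 7, lvl 3), n22 (id 9, lvl 3).
Iteration 4: rows with parent in {4,7,9} -> n2 (id 6, lvl 4), n4 (id 8, lvl 4).
Iteration 5: lvl < 4 fails for all current rows; recursion stops.

3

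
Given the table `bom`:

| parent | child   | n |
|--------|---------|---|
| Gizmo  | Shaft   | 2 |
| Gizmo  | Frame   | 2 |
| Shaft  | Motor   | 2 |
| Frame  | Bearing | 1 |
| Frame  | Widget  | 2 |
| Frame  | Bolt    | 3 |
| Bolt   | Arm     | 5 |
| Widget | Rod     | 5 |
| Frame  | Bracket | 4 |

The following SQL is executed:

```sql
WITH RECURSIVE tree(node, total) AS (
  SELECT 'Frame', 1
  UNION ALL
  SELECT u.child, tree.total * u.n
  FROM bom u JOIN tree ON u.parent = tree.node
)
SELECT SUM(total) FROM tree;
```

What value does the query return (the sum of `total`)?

Base: (Frame, total=1).
Iteration 1: components of {Frame} -> Bearing = 1*1 = 1, Bolt = 1*3 = 3, Bracket = 1*4 = 4, Widget = 1*2 = 2.
Iteration 2: components of {Bearing,Bolt,Bracket,Widget} -> Arm = 3*5 = 15, Rod = 2*5 = 10.
Iteration 3: no further components; recursion stops.
SUM(total) = 1 + 1 + 2 + 3 + 4 + 10 + 15 = 36.

36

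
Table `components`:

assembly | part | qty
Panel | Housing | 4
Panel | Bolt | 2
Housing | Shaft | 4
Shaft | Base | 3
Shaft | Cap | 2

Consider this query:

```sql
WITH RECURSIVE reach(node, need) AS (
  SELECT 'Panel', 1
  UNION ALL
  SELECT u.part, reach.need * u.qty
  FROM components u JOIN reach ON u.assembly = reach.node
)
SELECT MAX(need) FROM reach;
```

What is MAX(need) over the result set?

48

Base: (Panel, need=1).
Iteration 1: components of {Panel} -> Bolt = 1*2 = 2, Housing = 1*4 = 4.
Iteration 2: components of {Bolt,Housing} -> Shaft = 4*4 = 16.
Iteration 3: components of {Shaft} -> Base = 16*3 = 48, Cap = 16*2 = 32.
Iteration 4: no further components; recursion stops.
need values: 1, 4, 2, 16, 48, 32; the maximum is 48.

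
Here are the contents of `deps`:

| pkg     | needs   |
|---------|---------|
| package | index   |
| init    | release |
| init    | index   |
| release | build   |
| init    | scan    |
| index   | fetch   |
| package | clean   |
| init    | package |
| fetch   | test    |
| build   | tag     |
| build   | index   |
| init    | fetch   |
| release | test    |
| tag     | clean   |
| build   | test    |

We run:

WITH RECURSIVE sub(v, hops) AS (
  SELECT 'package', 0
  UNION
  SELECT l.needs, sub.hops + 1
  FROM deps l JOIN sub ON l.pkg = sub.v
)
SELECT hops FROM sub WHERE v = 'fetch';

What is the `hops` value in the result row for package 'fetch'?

Base: (package, hops=0).
Iteration 1: edges from {package} -> (clean, hops=1), (index, hops=1).
Iteration 2: edges from {clean,index} -> (fetch, hops=2).
Iteration 3: edges from {fetch} -> (test, hops=3).
Iteration 4: no outgoing edges from {test}; recursion stops.

2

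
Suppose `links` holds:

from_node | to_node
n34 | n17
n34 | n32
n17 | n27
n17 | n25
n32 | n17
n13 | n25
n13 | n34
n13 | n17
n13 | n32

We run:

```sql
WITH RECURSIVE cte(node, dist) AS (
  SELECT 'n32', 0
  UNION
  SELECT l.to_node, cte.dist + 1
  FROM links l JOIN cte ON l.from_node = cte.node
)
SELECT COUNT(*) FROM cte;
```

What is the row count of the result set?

Base: (n32, dist=0).
Iteration 1: edges from {n32} -> (n17, dist=1).
Iteration 2: edges from {n17} -> (n25, dist=2), (n27, dist=2).
Iteration 3: no outgoing edges from {n25,n27}; recursion stops.
Total rows emitted: 4.

4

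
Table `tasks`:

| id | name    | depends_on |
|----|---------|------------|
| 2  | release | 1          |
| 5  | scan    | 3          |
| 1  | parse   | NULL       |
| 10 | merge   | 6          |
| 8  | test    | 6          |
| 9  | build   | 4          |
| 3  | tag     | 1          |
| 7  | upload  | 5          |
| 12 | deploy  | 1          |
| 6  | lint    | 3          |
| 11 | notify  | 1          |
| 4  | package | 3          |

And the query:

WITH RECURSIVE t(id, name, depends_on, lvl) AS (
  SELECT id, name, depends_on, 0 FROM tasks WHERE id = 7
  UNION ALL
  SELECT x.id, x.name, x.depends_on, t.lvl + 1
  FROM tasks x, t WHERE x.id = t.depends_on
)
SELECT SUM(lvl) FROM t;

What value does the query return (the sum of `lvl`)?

6

Base: id=7 (upload), depends_on=5, lvl 0.
Iteration 1: join on id=5 -> scan (id 5, depends_on=3, lvl 1).
Iteration 2: join on id=3 -> tag (id 3, depends_on=1, lvl 2).
Iteration 3: join on id=1 -> parse (id 1, depends_on=NULL, lvl 3).
Iteration 4: depends_on is NULL; no match; recursion stops.
SUM(lvl) = 0 + 1 + 2 + 3 = 6.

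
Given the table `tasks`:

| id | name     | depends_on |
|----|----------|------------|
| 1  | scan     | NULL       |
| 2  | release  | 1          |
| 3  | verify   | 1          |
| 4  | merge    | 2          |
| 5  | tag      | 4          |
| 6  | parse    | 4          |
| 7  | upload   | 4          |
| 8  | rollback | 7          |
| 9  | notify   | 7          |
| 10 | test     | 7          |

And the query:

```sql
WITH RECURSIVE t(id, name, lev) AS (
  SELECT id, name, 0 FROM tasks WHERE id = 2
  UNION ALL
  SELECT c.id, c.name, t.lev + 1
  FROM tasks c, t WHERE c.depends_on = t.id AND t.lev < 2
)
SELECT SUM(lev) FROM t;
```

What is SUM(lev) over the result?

7

Base: id=2 (release) at lev 0.
Iteration 1: rows with depends_on in {2} -> merge (id 4, lev 1).
Iteration 2: rows with depends_on in {4} -> tag (id 5, lev 2), parse (id 6, lev 2), upload (id 7, lev 2).
Iteration 3: lev < 2 fails for all current rows; recursion stops.
SUM(lev) = 0 + 1 + 2 + 2 + 2 = 7.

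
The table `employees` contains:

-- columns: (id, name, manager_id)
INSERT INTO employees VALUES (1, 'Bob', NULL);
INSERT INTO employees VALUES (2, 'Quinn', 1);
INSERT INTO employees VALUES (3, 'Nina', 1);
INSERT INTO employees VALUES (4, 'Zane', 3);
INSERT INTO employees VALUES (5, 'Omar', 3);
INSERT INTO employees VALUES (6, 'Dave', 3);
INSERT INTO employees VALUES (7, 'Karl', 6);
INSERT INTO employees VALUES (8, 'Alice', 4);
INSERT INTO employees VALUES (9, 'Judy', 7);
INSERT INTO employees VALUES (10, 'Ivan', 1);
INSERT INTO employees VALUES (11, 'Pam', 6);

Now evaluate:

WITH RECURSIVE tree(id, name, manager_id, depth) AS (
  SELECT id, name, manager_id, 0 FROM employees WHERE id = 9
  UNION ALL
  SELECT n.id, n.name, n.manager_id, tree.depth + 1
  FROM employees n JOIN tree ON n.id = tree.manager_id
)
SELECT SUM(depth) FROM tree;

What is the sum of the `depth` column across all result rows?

10

Base: id=9 (Judy), manager_id=7, depth 0.
Iteration 1: join on id=7 -> Karl (id 7, manager_id=6, depth 1).
Iteration 2: join on id=6 -> Dave (id 6, manager_id=3, depth 2).
Iteration 3: join on id=3 -> Nina (id 3, manager_id=1, depth 3).
Iteration 4: join on id=1 -> Bob (id 1, manager_id=NULL, depth 4).
Iteration 5: manager_id is NULL; no match; recursion stops.
SUM(depth) = 0 + 1 + 2 + 3 + 4 = 10.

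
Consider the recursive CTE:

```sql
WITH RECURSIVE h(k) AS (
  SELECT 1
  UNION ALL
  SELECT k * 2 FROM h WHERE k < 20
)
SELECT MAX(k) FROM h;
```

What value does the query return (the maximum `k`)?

32

Base: k=1.
Iteration 1: 1 < 20 holds -> k = 1 * 2 = 2.
Iteration 2: 2 < 20 holds -> k = 2 * 2 = 4.
Iteration 3: 4 < 20 holds -> k = 4 * 2 = 8.
Iteration 4: 8 < 20 holds -> k = 8 * 2 = 16.
Iteration 5: 16 < 20 holds -> k = 16 * 2 = 32.
Iteration 6: 32 < 20 fails; recursion stops.
k values: 1, 2, 4, 8, 16, 32; the maximum is 32.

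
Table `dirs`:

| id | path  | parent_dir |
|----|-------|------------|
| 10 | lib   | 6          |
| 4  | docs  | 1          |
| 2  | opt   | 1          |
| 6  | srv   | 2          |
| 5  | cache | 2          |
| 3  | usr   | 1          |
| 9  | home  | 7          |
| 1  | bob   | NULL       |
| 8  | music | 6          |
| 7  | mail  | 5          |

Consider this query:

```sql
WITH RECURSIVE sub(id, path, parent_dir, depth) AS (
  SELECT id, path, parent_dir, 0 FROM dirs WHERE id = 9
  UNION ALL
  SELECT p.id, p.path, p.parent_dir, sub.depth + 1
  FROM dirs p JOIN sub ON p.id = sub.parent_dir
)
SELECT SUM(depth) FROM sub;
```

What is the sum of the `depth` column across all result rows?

10

Base: id=9 (home), parent_dir=7, depth 0.
Iteration 1: join on id=7 -> mail (id 7, parent_dir=5, depth 1).
Iteration 2: join on id=5 -> cache (id 5, parent_dir=2, depth 2).
Iteration 3: join on id=2 -> opt (id 2, parent_dir=1, depth 3).
Iteration 4: join on id=1 -> bob (id 1, parent_dir=NULL, depth 4).
Iteration 5: parent_dir is NULL; no match; recursion stops.
SUM(depth) = 0 + 1 + 2 + 3 + 4 = 10.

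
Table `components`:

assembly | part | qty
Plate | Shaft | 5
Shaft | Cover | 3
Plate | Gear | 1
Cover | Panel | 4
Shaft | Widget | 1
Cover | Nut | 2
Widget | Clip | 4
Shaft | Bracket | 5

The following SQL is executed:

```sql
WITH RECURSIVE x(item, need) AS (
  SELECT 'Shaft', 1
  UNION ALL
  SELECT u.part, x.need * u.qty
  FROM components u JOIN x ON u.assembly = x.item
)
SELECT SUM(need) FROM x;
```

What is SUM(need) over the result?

32

Base: (Shaft, need=1).
Iteration 1: components of {Shaft} -> Bracket = 1*5 = 5, Cover = 1*3 = 3, Widget = 1*1 = 1.
Iteration 2: components of {Bracket,Cover,Widget} -> Clip = 1*4 = 4, Nut = 3*2 = 6, Panel = 3*4 = 12.
Iteration 3: no further components; recursion stops.
SUM(need) = 1 + 3 + 1 + 5 + 12 + 6 + 4 = 32.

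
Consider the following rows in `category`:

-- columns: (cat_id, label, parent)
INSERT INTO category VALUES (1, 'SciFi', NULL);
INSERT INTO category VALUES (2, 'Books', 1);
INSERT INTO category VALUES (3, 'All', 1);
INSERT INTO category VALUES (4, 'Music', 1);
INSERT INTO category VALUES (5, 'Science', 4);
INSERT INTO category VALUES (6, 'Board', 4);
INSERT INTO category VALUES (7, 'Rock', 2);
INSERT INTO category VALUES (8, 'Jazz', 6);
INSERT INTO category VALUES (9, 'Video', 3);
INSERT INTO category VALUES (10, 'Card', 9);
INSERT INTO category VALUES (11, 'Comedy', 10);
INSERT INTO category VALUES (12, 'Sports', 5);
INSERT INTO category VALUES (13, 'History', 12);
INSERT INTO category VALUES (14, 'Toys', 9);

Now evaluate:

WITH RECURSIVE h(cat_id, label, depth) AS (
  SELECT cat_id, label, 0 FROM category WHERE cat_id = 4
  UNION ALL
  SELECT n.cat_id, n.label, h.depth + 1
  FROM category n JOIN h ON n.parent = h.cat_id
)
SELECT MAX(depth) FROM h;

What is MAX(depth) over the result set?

Base: cat_id=4 (Music) at depth 0.
Iteration 1: rows with parent in {4} -> Science (id 5, depth 1), Board (id 6, depth 1).
Iteration 2: rows with parent in {5,6} -> Jazz (id 8, depth 2), Sports (id 12, depth 2).
Iteration 3: rows with parent in {8,12} -> History (id 13, depth 3).
Iteration 4: no rows with parent in {13}; recursion stops.
depth values: 0, 1, 1, 2, 2, 3; the maximum is 3.

3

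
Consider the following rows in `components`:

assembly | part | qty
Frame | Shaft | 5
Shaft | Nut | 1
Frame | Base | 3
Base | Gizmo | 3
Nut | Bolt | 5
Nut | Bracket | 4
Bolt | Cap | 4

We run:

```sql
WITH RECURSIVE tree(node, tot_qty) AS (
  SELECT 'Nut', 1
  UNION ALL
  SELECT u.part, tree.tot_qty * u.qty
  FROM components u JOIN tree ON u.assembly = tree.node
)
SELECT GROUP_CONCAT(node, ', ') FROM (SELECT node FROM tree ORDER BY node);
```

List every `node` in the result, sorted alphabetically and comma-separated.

Bolt, Bracket, Cap, Nut

Base: (Nut, tot_qty=1).
Iteration 1: components of {Nut} -> Bolt = 1*5 = 5, Bracket = 1*4 = 4.
Iteration 2: components of {Bolt,Bracket} -> Cap = 5*4 = 20.
Iteration 3: no further components; recursion stops.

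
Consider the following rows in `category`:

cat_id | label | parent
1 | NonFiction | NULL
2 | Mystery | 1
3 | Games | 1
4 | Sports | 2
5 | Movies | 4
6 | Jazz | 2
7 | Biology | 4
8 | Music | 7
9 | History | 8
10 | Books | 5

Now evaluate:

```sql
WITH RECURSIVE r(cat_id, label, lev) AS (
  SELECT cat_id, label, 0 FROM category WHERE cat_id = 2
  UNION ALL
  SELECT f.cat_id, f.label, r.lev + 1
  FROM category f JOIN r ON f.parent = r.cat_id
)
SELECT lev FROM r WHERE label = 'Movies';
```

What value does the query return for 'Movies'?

2

Base: cat_id=2 (Mystery) at lev 0.
Iteration 1: rows with parent in {2} -> Sports (id 4, lev 1), Jazz (id 6, lev 1).
Iteration 2: rows with parent in {4,6} -> Movies (id 5, lev 2), Biology (id 7, lev 2).
Iteration 3: rows with parent in {5,7} -> Music (id 8, lev 3), Books (id 10, lev 3).
Iteration 4: rows with parent in {8,10} -> History (id 9, lev 4).
Iteration 5: no rows with parent in {9}; recursion stops.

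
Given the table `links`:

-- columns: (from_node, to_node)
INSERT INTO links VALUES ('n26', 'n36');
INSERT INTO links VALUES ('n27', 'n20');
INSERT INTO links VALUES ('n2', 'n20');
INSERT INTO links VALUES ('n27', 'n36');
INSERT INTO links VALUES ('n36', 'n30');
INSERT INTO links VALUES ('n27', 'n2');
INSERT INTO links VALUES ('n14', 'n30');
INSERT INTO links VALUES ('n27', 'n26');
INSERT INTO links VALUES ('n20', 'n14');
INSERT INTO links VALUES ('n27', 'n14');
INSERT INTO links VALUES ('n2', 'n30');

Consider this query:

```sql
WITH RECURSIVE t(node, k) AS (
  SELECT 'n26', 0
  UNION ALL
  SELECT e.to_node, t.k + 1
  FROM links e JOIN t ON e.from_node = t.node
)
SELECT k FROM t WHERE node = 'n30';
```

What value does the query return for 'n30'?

Base: (n26, k=0).
Iteration 1: edges from {n26} -> (n36, k=1).
Iteration 2: edges from {n36} -> (n30, k=2).
Iteration 3: no outgoing edges from {n30}; recursion stops.

2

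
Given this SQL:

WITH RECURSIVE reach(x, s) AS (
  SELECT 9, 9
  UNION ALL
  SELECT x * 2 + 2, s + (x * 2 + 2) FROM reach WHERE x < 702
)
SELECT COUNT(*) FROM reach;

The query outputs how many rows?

Base: x=9, s=9.
Iteration 1: 9 < 702 holds -> x = 9 * 2 + 2 = 20, s = 9 + 20 = 29.
Iteration 2: 20 < 702 holds -> x = 20 * 2 + 2 = 42, s = 29 + 42 = 71.
Iteration 3: 42 < 702 holds -> x = 42 * 2 + 2 = 86, s = 71 + 86 = 157.
Iteration 4: 86 < 702 holds -> x = 86 * 2 + 2 = 174, s = 157 + 174 = 331.
Iteration 5: 174 < 702 holds -> x = 174 * 2 + 2 = 350, s = 331 + 350 = 681.
Iteration 6: 350 < 702 holds -> x = 350 * 2 + 2 = 702, s = 681 + 702 = 1383.
Iteration 7: 702 < 702 fails; recursion stops.
Total rows emitted: 7.

7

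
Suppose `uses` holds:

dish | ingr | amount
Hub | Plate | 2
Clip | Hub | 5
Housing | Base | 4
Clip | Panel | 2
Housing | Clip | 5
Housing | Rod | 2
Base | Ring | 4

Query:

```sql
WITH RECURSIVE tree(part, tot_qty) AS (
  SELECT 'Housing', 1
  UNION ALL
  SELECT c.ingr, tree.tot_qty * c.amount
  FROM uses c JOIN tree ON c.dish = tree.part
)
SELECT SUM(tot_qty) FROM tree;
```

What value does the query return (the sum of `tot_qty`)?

113

Base: (Housing, tot_qty=1).
Iteration 1: components of {Housing} -> Base = 1*4 = 4, Clip = 1*5 = 5, Rod = 1*2 = 2.
Iteration 2: components of {Base,Clip,Rod} -> Hub = 5*5 = 25, Panel = 5*2 = 10, Ring = 4*4 = 16.
Iteration 3: components of {Hub,Panel,Ring} -> Plate = 25*2 = 50.
Iteration 4: no further components; recursion stops.
SUM(tot_qty) = 1 + 4 + 5 + 2 + 16 + 10 + 25 + 50 = 113.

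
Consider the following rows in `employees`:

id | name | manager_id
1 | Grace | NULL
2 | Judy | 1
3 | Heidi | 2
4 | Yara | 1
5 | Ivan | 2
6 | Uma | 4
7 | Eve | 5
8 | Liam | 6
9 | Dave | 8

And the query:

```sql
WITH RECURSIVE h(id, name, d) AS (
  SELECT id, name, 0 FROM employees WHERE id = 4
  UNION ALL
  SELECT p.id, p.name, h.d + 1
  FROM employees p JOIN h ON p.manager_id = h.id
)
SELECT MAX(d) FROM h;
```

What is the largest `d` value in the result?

Base: id=4 (Yara) at d 0.
Iteration 1: rows with manager_id in {4} -> Uma (id 6, d 1).
Iteration 2: rows with manager_id in {6} -> Liam (id 8, d 2).
Iteration 3: rows with manager_id in {8} -> Dave (id 9, d 3).
Iteration 4: no rows with manager_id in {9}; recursion stops.
d values: 0, 1, 2, 3; the maximum is 3.

3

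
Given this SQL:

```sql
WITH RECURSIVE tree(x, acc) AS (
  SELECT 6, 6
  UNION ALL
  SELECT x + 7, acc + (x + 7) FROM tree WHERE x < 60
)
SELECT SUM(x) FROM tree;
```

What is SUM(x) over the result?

Base: x=6, acc=6.
Iteration 1: 6 < 60 holds -> x = 6 + 7 = 13, acc = 6 + 13 = 19.
Iteration 2: 13 < 60 holds -> x = 13 + 7 = 20, acc = 19 + 20 = 39.
Iteration 3: 20 < 60 holds -> x = 20 + 7 = 27, acc = 39 + 27 = 66.
Iteration 4: 27 < 60 holds -> x = 27 + 7 = 34, acc = 66 + 34 = 100.
Iteration 5: 34 < 60 holds -> x = 34 + 7 = 41, acc = 100 + 41 = 141.
Iteration 6: 41 < 60 holds -> x = 41 + 7 = 48, acc = 141 + 48 = 189.
Iteration 7: 48 < 60 holds -> x = 48 + 7 = 55, acc = 189 + 55 = 244.
Iteration 8: 55 < 60 holds -> x = 55 + 7 = 62, acc = 244 + 62 = 306.
Iteration 9: 62 < 60 fails; recursion stops.
SUM(x) = 6 + 13 + 20 + 27 + 34 + 41 + 48 + 55 + 62 = 306.

306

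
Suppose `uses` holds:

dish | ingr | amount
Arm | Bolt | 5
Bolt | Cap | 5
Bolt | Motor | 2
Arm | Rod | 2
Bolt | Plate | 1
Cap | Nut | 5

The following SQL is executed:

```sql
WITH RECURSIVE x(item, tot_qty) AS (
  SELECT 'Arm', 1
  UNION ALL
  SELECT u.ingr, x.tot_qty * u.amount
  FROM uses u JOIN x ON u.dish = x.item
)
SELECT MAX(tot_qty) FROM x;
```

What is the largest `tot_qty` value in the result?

125

Base: (Arm, tot_qty=1).
Iteration 1: components of {Arm} -> Bolt = 1*5 = 5, Rod = 1*2 = 2.
Iteration 2: components of {Bolt,Rod} -> Cap = 5*5 = 25, Motor = 5*2 = 10, Plate = 5*1 = 5.
Iteration 3: components of {Cap,Motor,Plate} -> Nut = 25*5 = 125.
Iteration 4: no further components; recursion stops.
tot_qty values: 1, 5, 2, 25, 10, 5, 125; the maximum is 125.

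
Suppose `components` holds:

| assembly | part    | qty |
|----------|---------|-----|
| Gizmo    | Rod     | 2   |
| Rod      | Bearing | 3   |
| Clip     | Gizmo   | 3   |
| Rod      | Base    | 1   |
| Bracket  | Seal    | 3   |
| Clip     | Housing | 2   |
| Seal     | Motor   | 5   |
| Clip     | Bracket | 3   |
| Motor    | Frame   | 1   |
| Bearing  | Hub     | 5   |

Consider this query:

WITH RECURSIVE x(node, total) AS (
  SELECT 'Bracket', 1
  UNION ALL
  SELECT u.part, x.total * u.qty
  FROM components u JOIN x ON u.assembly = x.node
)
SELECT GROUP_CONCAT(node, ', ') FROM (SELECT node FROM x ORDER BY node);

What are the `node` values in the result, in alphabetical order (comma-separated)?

Bracket, Frame, Motor, Seal

Base: (Bracket, total=1).
Iteration 1: components of {Bracket} -> Seal = 1*3 = 3.
Iteration 2: components of {Seal} -> Motor = 3*5 = 15.
Iteration 3: components of {Motor} -> Frame = 15*1 = 15.
Iteration 4: no further components; recursion stops.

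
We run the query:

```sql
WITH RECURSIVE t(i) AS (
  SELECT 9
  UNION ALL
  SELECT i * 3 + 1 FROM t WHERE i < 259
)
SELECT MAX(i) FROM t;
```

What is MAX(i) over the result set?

Base: i=9.
Iteration 1: 9 < 259 holds -> i = 9 * 3 + 1 = 28.
Iteration 2: 28 < 259 holds -> i = 28 * 3 + 1 = 85.
Iteration 3: 85 < 259 holds -> i = 85 * 3 + 1 = 256.
Iteration 4: 256 < 259 holds -> i = 256 * 3 + 1 = 769.
Iteration 5: 769 < 259 fails; recursion stops.
i values: 9, 28, 85, 256, 769; the maximum is 769.

769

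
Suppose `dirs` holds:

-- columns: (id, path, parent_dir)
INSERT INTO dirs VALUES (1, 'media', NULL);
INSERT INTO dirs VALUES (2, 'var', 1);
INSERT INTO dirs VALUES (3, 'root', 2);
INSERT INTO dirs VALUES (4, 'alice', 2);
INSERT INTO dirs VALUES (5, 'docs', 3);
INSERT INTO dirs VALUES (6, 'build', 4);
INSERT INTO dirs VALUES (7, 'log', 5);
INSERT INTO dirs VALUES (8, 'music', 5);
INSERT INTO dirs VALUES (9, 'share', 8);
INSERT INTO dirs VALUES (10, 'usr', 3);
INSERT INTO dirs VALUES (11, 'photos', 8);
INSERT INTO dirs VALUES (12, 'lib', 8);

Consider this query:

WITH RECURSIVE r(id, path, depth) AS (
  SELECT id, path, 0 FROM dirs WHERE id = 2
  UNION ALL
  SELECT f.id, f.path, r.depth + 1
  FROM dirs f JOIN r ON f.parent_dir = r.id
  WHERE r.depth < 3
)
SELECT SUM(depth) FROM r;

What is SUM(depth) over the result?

Base: id=2 (var) at depth 0.
Iteration 1: rows with parent_dir in {2} -> root (id 3, depth 1), alice (id 4, depth 1).
Iteration 2: rows with parent_dir in {3,4} -> docs (id 5, depth 2), build (id 6, depth 2), usr (id 10, depth 2).
Iteration 3: rows with parent_dir in {5,6,10} -> log (id 7, depth 3), music (id 8, depth 3).
Iteration 4: depth < 3 fails for all current rows; recursion stops.
SUM(depth) = 0 + 1 + 1 + 2 + 2 + 2 + 3 + 3 = 14.

14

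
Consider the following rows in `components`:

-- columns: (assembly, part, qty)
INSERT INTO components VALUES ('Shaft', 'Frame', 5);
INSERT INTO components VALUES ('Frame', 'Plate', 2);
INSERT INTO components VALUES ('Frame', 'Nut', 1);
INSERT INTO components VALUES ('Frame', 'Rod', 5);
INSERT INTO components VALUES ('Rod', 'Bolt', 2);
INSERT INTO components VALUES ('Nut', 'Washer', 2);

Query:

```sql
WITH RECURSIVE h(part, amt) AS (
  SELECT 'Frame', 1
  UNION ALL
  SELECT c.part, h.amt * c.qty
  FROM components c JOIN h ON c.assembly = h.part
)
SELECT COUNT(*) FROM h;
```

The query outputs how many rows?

Base: (Frame, amt=1).
Iteration 1: components of {Frame} -> Nut = 1*1 = 1, Plate = 1*2 = 2, Rod = 1*5 = 5.
Iteration 2: components of {Nut,Plate,Rod} -> Bolt = 5*2 = 10, Washer = 1*2 = 2.
Iteration 3: no further components; recursion stops.
Total rows emitted: 6.

6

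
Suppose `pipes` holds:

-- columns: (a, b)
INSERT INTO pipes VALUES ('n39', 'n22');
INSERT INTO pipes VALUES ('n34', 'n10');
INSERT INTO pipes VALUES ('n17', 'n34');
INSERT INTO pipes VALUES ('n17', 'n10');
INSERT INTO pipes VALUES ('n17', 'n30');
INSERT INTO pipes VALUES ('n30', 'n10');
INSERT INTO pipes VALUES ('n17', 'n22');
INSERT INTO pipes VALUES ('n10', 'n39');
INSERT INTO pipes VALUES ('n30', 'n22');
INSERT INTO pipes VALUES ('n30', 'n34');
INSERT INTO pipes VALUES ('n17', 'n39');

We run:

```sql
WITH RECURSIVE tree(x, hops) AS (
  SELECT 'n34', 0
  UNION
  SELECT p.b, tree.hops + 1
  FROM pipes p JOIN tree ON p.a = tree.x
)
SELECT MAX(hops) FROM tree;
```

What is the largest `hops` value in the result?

Base: (n34, hops=0).
Iteration 1: edges from {n34} -> (n10, hops=1).
Iteration 2: edges from {n10} -> (n39, hops=2).
Iteration 3: edges from {n39} -> (n22, hops=3).
Iteration 4: no outgoing edges from {n22}; recursion stops.
hops values: 0, 1, 2, 3; the maximum is 3.

3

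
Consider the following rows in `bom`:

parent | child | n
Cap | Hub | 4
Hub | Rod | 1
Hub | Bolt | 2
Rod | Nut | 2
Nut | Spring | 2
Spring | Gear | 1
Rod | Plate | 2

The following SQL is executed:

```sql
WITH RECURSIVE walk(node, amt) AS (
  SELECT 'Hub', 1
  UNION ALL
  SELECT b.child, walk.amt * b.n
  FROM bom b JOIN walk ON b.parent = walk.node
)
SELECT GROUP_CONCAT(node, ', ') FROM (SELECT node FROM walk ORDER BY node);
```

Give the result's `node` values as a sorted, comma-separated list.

Base: (Hub, amt=1).
Iteration 1: components of {Hub} -> Bolt = 1*2 = 2, Rod = 1*1 = 1.
Iteration 2: components of {Bolt,Rod} -> Nut = 1*2 = 2, Plate = 1*2 = 2.
Iteration 3: components of {Nut,Plate} -> Spring = 2*2 = 4.
Iteration 4: components of {Spring} -> Gear = 4*1 = 4.
Iteration 5: no further components; recursion stops.

Bolt, Gear, Hub, Nut, Plate, Rod, Spring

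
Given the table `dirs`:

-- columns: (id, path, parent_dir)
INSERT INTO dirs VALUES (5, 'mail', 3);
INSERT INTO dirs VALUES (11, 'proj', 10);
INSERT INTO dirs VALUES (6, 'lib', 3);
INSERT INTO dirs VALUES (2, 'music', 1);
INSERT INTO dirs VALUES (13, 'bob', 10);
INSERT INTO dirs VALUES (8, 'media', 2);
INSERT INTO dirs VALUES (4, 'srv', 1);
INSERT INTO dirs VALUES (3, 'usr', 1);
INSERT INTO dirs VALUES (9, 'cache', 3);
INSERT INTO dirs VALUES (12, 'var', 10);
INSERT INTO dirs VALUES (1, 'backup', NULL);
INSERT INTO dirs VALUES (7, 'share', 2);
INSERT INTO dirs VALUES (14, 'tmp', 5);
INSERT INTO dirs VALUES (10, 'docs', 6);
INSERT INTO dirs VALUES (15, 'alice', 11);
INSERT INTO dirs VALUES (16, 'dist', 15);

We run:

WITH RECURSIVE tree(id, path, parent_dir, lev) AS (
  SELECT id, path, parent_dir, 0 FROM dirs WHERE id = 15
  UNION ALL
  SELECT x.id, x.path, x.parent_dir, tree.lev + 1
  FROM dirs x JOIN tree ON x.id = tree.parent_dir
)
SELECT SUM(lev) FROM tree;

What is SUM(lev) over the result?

Base: id=15 (alice), parent_dir=11, lev 0.
Iteration 1: join on id=11 -> proj (id 11, parent_dir=10, lev 1).
Iteration 2: join on id=10 -> docs (id 10, parent_dir=6, lev 2).
Iteration 3: join on id=6 -> lib (id 6, parent_dir=3, lev 3).
Iteration 4: join on id=3 -> usr (id 3, parent_dir=1, lev 4).
Iteration 5: join on id=1 -> backup (id 1, parent_dir=NULL, lev 5).
Iteration 6: parent_dir is NULL; no match; recursion stops.
SUM(lev) = 0 + 1 + 2 + 3 + 4 + 5 = 15.

15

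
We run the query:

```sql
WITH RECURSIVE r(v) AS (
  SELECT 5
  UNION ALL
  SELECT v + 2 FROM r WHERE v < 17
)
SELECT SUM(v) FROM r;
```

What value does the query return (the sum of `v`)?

77

Base: v=5.
Iteration 1: 5 < 17 holds -> v = 5 + 2 = 7.
Iteration 2: 7 < 17 holds -> v = 7 + 2 = 9.
Iteration 3: 9 < 17 holds -> v = 9 + 2 = 11.
Iteration 4: 11 < 17 holds -> v = 11 + 2 = 13.
Iteration 5: 13 < 17 holds -> v = 13 + 2 = 15.
Iteration 6: 15 < 17 holds -> v = 15 + 2 = 17.
Iteration 7: 17 < 17 fails; recursion stops.
SUM(v) = 5 + 7 + 9 + 11 + 13 + 15 + 17 = 77.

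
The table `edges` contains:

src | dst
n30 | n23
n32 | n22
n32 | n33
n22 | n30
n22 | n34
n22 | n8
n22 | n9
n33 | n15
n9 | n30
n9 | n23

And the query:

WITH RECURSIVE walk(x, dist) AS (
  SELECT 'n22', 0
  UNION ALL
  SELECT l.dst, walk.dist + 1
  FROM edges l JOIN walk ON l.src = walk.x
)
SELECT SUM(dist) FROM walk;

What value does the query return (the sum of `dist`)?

13

Base: (n22, dist=0).
Iteration 1: edges from {n22} -> (n30, dist=1), (n34, dist=1), (n8, dist=1), (n9, dist=1).
Iteration 2: edges from {n30,n34,n8,n9} -> (n23, dist=2) x2, (n30, dist=2). [UNION ALL keeps all 3 new rows, including repeats]
Iteration 3: edges from {n23,n30} -> (n23, dist=3).
Iteration 4: no outgoing edges from {n23}; recursion stops.
SUM(dist) = 0 + 1 + 1 + 1 + 1 + 2 + 2 + 2 + 3 = 13.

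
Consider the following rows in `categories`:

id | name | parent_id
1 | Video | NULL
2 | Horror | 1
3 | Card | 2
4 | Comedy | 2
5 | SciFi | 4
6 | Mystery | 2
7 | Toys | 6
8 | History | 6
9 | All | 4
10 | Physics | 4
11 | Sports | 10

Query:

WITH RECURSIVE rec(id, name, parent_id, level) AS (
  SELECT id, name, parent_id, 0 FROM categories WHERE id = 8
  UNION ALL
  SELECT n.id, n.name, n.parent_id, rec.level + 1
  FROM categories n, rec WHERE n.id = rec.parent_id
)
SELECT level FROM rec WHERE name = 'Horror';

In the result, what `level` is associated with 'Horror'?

Base: id=8 (History), parent_id=6, level 0.
Iteration 1: join on id=6 -> Mystery (id 6, parent_id=2, level 1).
Iteration 2: join on id=2 -> Horror (id 2, parent_id=1, level 2).
Iteration 3: join on id=1 -> Video (id 1, parent_id=NULL, level 3).
Iteration 4: parent_id is NULL; no match; recursion stops.

2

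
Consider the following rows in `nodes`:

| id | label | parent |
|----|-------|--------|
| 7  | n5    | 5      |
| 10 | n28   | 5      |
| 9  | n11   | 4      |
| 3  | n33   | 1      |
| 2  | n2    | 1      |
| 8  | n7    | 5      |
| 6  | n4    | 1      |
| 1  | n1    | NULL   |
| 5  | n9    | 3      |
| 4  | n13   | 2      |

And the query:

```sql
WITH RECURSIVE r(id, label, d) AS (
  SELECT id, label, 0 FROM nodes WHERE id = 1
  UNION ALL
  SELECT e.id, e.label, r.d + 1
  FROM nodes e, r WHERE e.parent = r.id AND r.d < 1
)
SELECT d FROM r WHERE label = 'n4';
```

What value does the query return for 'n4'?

1

Base: id=1 (n1) at d 0.
Iteration 1: rows with parent in {1} -> n2 (id 2, d 1), n33 (id 3, d 1), n4 (id 6, d 1).
Iteration 2: d < 1 fails for all current rows; recursion stops.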